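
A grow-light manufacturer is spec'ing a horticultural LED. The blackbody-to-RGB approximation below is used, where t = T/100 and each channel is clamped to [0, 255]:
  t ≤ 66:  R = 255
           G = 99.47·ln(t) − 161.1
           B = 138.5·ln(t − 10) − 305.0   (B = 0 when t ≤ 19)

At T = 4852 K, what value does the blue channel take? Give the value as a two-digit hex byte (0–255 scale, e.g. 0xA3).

t = 4852/100 = 48.52; the t ≤ 66 branch applies.
B = 138.5·ln(48.52 − 10) − 305.0 = 138.5·ln 38.52 − 305.0 = 138.5·3.6512 − 305.0 = 200.688.
Rounded: 201; in hex, 0xC9.

0xC9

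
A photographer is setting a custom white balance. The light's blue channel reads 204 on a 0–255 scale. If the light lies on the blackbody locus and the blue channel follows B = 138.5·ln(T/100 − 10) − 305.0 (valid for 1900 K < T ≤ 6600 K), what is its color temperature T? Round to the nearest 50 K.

4950 K

ln(t − 10) = (204 + 305.0) / 138.5 = 3.6751.
t − 10 = e^3.6751 = 39.452, so t = 49.452.
T = 100·t = 4945 K → 4950 K to the nearest 50 K.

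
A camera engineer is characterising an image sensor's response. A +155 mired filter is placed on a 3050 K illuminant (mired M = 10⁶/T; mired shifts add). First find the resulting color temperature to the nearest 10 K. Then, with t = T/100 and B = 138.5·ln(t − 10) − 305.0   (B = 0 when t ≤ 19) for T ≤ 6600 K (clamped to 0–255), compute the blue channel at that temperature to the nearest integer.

M_in = 10⁶/3050 = 327.87; M_out = 327.87 + (+155) = 482.87.
T_out = 10⁶/482.87 = 2071.0 K → 2070 K; t = 20.7.
B = 138.5·ln(20.7 − 10) − 305.0 = 138.5·ln 10.7 − 305.0 = 138.5·2.3702 − 305.0 = 23.279.
Rounded: 23.

23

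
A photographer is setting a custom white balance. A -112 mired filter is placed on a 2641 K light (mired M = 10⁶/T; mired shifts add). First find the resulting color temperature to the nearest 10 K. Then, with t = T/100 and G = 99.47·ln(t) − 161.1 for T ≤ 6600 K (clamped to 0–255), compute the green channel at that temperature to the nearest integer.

M_in = 10⁶/2641 = 378.64; M_out = 378.64 + (-112) = 266.64.
T_out = 10⁶/266.64 = 3750.3 K → 3750 K; t = 37.5.
G = 99.47·ln 37.5 − 161.1 = 99.47·3.6243 − 161.1 = 199.413.
Rounded: 199.

199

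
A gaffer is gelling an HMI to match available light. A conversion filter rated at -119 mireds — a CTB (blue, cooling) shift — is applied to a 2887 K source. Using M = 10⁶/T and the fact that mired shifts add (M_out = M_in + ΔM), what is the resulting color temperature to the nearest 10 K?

M_in = 10⁶/2887 = 346.38 mireds.
M_out = 346.38 + (-119) = 227.38 mireds.
T_out = 10⁶/227.38 = 4397.9 K → 4400 K.

4400 K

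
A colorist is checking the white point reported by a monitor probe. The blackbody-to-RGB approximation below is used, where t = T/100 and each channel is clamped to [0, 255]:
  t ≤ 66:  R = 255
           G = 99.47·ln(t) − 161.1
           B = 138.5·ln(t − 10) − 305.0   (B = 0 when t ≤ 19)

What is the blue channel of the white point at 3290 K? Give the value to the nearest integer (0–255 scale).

t = 3290/100 = 32.9; the t ≤ 66 branch applies.
B = 138.5·ln(32.9 − 10) − 305.0 = 138.5·ln 22.9 − 305.0 = 138.5·3.1311 − 305.0 = 128.662.
Rounded: 129.

129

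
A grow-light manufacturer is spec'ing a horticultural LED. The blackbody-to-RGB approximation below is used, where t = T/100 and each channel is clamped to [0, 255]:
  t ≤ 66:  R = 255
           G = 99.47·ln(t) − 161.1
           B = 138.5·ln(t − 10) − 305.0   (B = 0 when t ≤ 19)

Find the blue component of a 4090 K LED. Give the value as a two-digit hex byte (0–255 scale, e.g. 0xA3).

0xAA

t = 4090/100 = 40.9; the t ≤ 66 branch applies.
B = 138.5·ln(40.9 − 10) − 305.0 = 138.5·ln 30.9 − 305.0 = 138.5·3.4308 − 305.0 = 170.160.
Rounded: 170; in hex, 0xAA.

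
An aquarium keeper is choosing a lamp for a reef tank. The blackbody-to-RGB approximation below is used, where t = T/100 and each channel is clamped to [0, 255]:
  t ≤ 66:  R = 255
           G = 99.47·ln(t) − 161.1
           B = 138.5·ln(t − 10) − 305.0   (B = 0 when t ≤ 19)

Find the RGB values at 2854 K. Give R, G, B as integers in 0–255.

t = 2854/100 = 28.54; the t ≤ 66 branch applies.
R = 255 by definition for t ≤ 66.
G = 99.47·ln 28.54 − 161.1 = 99.47·3.3513 − 161.1 = 172.254.
B = 138.5·ln(28.54 − 10) − 305.0 = 138.5·ln 18.54 − 305.0 = 138.5·2.9199 − 305.0 = 99.410.
Rounded: (255, 172, 99).

R=255, G=172, B=99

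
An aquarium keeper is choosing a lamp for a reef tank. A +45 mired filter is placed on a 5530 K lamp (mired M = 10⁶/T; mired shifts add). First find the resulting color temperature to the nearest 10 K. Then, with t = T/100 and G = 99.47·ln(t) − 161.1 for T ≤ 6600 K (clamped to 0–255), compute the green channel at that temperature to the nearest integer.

M_in = 10⁶/5530 = 180.83; M_out = 180.83 + (+45) = 225.83.
T_out = 10⁶/225.83 = 4428.1 K → 4430 K; t = 44.3.
G = 99.47·ln 44.3 − 161.1 = 99.47·3.7910 − 161.1 = 215.989.
Rounded: 216.

216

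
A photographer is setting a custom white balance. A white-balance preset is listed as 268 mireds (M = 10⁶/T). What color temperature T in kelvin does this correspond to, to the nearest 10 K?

3730 K

T = 10⁶ / 268 = 3731.34 K → 3730 K.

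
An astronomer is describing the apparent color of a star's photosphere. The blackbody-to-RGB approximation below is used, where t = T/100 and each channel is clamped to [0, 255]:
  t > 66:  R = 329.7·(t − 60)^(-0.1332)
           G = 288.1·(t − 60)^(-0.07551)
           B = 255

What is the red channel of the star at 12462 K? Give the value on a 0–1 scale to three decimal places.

t = 12462/100 = 124.62; the t > 66 branch applies.
R = 329.7·(124.62 − 60)^(-0.1332) = 329.7·64.62^(-0.1332) = 329.7·0.57393 = 189.225.
On a 0–1 scale: 189.225/255 = 0.7421 → 0.742.

0.742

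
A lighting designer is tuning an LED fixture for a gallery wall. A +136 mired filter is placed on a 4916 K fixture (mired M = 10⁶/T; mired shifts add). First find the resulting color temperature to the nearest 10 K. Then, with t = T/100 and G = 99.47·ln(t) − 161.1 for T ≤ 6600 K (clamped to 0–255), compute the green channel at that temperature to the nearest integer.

176

M_in = 10⁶/4916 = 203.42; M_out = 203.42 + (+136) = 339.42.
T_out = 10⁶/339.42 = 2946.2 K → 2950 K; t = 29.5.
G = 99.47·ln 29.5 − 161.1 = 99.47·3.3844 − 161.1 = 175.545.
Rounded: 176.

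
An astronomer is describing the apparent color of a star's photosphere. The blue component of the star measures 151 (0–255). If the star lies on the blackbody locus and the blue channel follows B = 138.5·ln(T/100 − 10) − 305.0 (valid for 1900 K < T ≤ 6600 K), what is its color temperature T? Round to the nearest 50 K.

3700 K

ln(t − 10) = (151 + 305.0) / 138.5 = 3.2924.
t − 10 = e^3.2924 = 26.908, so t = 36.908.
T = 100·t = 3691 K → 3700 K to the nearest 50 K.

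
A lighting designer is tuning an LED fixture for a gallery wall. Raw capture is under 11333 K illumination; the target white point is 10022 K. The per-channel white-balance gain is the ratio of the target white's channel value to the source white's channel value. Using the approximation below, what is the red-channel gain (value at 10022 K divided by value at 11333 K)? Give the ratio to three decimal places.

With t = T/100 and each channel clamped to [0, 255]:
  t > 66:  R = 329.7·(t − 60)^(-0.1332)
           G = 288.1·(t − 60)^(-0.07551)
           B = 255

At 11333 K (t = 113.33):
  R = 329.7·(113.33 − 60)^(-0.1332) = 329.7·53.33^(-0.1332) = 329.7·0.58880 = 194.127.
At 10022 K (t = 100.22):
  R = 329.7·(100.22 − 60)^(-0.1332) = 329.7·40.22^(-0.1332) = 329.7·0.61135 = 201.561.
Gain = 201.561 / 194.127 = 1.0383 → 1.038.

1.038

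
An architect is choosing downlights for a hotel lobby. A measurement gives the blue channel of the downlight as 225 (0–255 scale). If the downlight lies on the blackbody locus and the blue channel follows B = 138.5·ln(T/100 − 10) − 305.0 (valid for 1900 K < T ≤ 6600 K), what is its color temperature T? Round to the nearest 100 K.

5600 K

ln(t − 10) = (225 + 305.0) / 138.5 = 3.8267.
t − 10 = e^3.8267 = 45.911, so t = 55.911.
T = 100·t = 5591 K → 5600 K to the nearest 100 K.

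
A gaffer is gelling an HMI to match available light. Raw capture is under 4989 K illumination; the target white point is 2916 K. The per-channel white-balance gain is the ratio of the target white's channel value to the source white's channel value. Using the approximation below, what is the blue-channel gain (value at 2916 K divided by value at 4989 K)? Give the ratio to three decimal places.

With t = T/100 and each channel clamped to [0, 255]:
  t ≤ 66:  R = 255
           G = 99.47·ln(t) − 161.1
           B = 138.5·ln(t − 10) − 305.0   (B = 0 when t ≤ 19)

At 4989 K (t = 49.89):
  B = 138.5·ln(49.89 − 10) − 305.0 = 138.5·ln 39.89 − 305.0 = 138.5·3.6861 − 305.0 = 205.528.
At 2916 K (t = 29.16):
  B = 138.5·ln(29.16 − 10) − 305.0 = 138.5·ln 19.16 − 305.0 = 138.5·2.9528 − 305.0 = 103.966.
Gain = 103.966 / 205.528 = 0.5058 → 0.506.

0.506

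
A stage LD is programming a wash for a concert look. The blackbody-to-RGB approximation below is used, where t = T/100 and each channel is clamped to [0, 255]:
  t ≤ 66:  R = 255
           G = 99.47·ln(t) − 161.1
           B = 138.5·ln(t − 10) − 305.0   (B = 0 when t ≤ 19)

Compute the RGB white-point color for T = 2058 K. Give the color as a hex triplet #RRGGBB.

#FF8C16

t = 2058/100 = 20.58; the t ≤ 66 branch applies.
R = 255 by definition for t ≤ 66.
G = 99.47·ln 20.58 − 161.1 = 99.47·3.0243 − 161.1 = 139.729.
B = 138.5·ln(20.58 − 10) − 305.0 = 138.5·ln 10.58 − 305.0 = 138.5·2.3590 − 305.0 = 21.717.
Rounded: (255, 140, 22).
In hex: #FF8C16.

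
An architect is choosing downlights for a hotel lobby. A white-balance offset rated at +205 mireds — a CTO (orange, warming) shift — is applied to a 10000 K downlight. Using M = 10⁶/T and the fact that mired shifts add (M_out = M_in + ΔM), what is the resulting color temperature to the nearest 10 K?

3280 K

M_in = 10⁶/10000 = 100.00 mireds.
M_out = 100.00 + (+205) = 305.00 mireds.
T_out = 10⁶/305.00 = 3278.7 K → 3280 K.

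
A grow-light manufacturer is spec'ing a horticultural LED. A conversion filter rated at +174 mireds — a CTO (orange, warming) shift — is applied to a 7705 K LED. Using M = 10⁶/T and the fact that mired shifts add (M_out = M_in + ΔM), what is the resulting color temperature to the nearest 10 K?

M_in = 10⁶/7705 = 129.79 mireds.
M_out = 129.79 + (+174) = 303.79 mireds.
T_out = 10⁶/303.79 = 3291.8 K → 3290 K.

3290 K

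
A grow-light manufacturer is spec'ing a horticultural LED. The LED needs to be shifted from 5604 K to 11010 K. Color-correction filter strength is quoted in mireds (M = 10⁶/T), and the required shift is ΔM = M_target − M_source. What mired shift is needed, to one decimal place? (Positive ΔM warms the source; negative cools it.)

-87.6 mireds

M_source = 10⁶/5604 = 178.444; M_target = 10⁶/11010 = 90.827.
ΔM = 90.827 − 178.444 = -87.617 → -87.6 mireds, a cooling shift.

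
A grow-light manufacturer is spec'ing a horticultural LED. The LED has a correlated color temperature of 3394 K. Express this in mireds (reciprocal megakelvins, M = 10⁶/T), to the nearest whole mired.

M = 10⁶ / 3394 = 294.638 → 295 mireds.

295 mireds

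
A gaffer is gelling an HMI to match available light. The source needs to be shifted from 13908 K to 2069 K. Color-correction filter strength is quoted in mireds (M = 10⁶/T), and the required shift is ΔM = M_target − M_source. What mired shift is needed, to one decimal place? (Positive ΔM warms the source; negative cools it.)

M_source = 10⁶/13908 = 71.901; M_target = 10⁶/2069 = 483.325.
ΔM = 483.325 − 71.901 = 411.424 → +411.4 mireds, a warming shift.

+411.4 mireds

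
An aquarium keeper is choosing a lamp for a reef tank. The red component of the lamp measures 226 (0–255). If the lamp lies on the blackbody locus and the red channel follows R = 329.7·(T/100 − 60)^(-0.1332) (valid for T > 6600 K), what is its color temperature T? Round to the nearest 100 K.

7700 K

(t − 60)^(-0.1332) = 226/329.7 = 0.68547.
t − 60 = 0.68547^(1/-0.1332) = 0.68547^(-7.508) = 17.034, so t = 77.034.
T = 100·t = 7703 K → 7700 K to the nearest 100 K.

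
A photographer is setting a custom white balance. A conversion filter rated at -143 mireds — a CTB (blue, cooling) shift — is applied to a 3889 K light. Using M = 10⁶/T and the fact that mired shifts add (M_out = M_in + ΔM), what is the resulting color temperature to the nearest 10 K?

8760 K

M_in = 10⁶/3889 = 257.14 mireds.
M_out = 257.14 + (-143) = 114.14 mireds.
T_out = 10⁶/114.14 = 8761.5 K → 8760 K.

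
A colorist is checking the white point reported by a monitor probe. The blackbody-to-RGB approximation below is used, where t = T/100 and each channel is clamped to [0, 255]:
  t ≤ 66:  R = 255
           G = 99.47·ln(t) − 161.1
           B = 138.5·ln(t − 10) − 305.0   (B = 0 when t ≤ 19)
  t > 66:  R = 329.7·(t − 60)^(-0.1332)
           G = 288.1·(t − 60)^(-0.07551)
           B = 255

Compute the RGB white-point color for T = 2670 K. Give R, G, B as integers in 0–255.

t = 2670/100 = 26.7; the t ≤ 66 branch applies.
R = 255 by definition for t ≤ 66.
G = 99.47·ln 26.7 − 161.1 = 99.47·3.2847 − 161.1 = 165.625.
B = 138.5·ln(26.7 − 10) − 305.0 = 138.5·ln 16.7 − 305.0 = 138.5·2.8154 − 305.0 = 84.934.
Rounded: (255, 166, 85).

R=255, G=166, B=85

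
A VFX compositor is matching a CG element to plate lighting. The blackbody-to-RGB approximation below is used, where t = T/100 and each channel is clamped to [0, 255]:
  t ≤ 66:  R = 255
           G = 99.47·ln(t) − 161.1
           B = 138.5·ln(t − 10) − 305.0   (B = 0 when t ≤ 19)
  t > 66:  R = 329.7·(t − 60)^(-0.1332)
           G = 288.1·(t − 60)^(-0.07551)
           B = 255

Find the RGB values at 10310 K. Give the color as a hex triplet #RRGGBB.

t = 10310/100 = 103.1; the t > 66 branch applies.
R = 329.7·(103.1 − 60)^(-0.1332) = 329.7·43.1^(-0.1332) = 329.7·0.60574 = 199.713.
G = 288.1·(103.1 − 60)^(-0.07551) = 288.1·43.1^(-0.07551) = 288.1·0.75263 = 216.832.
B = 255 by definition for t > 66.
Rounded: (200, 217, 255).
In hex: #C8D9FF.

#C8D9FF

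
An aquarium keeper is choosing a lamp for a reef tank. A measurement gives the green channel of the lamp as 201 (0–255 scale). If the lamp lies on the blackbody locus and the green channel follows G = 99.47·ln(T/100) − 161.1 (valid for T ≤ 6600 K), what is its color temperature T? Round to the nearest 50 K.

ln t = (201 + 161.1) / 99.47 = 3.6403.
t = e^3.6403 = 38.103.
T = 100·t = 3810 K → 3800 K to the nearest 50 K.

3800 K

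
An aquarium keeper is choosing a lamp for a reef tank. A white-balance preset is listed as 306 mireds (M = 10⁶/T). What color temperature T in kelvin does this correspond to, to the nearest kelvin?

3268 K

T = 10⁶ / 306 = 3267.97 K → 3268 K.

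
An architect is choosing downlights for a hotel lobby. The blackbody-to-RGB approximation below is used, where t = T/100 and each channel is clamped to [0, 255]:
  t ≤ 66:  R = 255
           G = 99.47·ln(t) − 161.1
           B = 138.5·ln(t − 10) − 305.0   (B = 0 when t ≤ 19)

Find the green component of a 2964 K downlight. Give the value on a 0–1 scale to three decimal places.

t = 2964/100 = 29.64; the t ≤ 66 branch applies.
G = 99.47·ln 29.64 − 161.1 = 99.47·3.3891 − 161.1 = 176.016.
On a 0–1 scale: 176.016/255 = 0.6903 → 0.690.

0.690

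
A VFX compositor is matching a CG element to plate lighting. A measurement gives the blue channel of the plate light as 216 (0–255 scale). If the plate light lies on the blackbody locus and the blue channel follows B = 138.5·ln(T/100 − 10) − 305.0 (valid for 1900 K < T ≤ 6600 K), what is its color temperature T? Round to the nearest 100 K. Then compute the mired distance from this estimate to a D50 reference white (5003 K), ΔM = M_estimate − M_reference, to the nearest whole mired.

ln(t − 10) = (216 + 305.0) / 138.5 = 3.7617.
t − 10 = e^3.7617 = 43.023, so t = 53.023.
T = 100·t = 5302 K → 5300 K to the nearest 100 K.
M_estimate = 10⁶/5300 = 188.68; M_reference = 10⁶/5003 = 199.88.
ΔM = 188.68 − 199.88 = -11.20 → -11 mireds.

-11 mireds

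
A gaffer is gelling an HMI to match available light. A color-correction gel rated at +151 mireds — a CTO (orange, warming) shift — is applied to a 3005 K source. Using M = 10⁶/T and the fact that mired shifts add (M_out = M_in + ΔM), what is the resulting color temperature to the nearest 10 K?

2070 K

M_in = 10⁶/3005 = 332.78 mireds.
M_out = 332.78 + (+151) = 483.78 mireds.
T_out = 10⁶/483.78 = 2067.1 K → 2070 K.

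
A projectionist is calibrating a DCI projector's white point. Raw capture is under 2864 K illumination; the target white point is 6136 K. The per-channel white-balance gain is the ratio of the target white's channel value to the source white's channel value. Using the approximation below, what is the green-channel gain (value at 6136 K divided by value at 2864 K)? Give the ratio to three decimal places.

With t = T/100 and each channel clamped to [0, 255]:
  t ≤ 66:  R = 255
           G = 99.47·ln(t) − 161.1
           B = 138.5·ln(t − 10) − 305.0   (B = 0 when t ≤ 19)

1.439

At 2864 K (t = 28.64):
  G = 99.47·ln 28.64 − 161.1 = 99.47·3.3548 − 161.1 = 172.602.
At 6136 K (t = 61.36):
  G = 99.47·ln 61.36 − 161.1 = 99.47·4.1168 − 161.1 = 248.394.
Gain = 248.394 / 172.602 = 1.4391 → 1.439.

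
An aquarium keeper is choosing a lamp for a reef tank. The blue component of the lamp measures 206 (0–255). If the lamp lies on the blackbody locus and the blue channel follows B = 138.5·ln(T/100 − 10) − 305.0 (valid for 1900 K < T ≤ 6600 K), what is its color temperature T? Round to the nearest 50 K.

ln(t − 10) = (206 + 305.0) / 138.5 = 3.6895.
t − 10 = e^3.6895 = 40.026, so t = 50.026.
T = 100·t = 5003 K → 5000 K to the nearest 50 K.

5000 K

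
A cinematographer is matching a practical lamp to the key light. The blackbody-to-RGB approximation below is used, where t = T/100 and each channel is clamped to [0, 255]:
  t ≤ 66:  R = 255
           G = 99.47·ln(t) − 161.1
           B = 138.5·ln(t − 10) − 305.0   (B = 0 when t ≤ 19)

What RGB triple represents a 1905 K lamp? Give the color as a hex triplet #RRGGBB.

t = 1905/100 = 19.05; the t ≤ 66 branch applies.
R = 255 by definition for t ≤ 66.
G = 99.47·ln 19.05 − 161.1 = 99.47·2.9471 − 161.1 = 132.045.
B = 138.5·ln(19.05 − 10) − 305.0 = 138.5·ln 9.05 − 305.0 = 138.5·2.2028 − 305.0 = 0.083.
Rounded: (255, 132, 0).
In hex: #FF8400.

#FF8400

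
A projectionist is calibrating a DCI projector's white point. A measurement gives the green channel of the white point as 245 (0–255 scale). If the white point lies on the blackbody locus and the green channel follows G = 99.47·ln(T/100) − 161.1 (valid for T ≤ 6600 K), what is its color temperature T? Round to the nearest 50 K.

5950 K

ln t = (245 + 161.1) / 99.47 = 4.0826.
t = e^4.0826 = 59.302.
T = 100·t = 5930 K → 5950 K to the nearest 50 K.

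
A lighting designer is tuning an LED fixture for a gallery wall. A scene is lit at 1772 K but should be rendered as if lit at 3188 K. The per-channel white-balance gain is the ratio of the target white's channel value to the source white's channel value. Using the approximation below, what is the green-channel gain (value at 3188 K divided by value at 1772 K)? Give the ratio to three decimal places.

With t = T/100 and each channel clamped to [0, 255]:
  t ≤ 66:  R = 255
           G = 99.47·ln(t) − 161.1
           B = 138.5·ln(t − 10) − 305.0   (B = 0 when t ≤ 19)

At 1772 K (t = 17.72):
  G = 99.47·ln 17.72 − 161.1 = 99.47·2.8747 − 161.1 = 124.846.
At 3188 K (t = 31.88):
  G = 99.47·ln 31.88 − 161.1 = 99.47·3.4620 − 161.1 = 183.263.
Gain = 183.263 / 124.846 = 1.4679 → 1.468.

1.468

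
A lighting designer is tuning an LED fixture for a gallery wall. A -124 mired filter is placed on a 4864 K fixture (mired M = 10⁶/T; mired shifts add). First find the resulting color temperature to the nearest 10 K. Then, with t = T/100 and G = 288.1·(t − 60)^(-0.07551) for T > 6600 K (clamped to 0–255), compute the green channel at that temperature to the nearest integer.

M_in = 10⁶/4864 = 205.59; M_out = 205.59 + (-124) = 81.59.
T_out = 10⁶/81.59 = 12256.1 K → 12260 K; t = 122.6.
G = 288.1·(122.6 − 60)^(-0.07551) = 288.1·62.6^(-0.07551) = 288.1·0.73171 = 210.806.
Rounded: 211.

211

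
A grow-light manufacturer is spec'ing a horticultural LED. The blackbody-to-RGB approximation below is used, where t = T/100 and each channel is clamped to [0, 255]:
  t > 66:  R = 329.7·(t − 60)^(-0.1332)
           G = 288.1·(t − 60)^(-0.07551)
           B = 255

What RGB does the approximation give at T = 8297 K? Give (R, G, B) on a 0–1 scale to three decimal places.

t = 8297/100 = 82.97; the t > 66 branch applies.
R = 329.7·(82.97 − 60)^(-0.1332) = 329.7·22.97^(-0.1332) = 329.7·0.65871 = 217.176.
G = 288.1·(82.97 − 60)^(-0.07551) = 288.1·22.97^(-0.07551) = 288.1·0.78926 = 227.385.
B = 255 by definition for t > 66.
Dividing each by 255: (0.8517, 0.8917, 1.0000) → (0.852, 0.892, 1.000).

(0.852, 0.892, 1.000)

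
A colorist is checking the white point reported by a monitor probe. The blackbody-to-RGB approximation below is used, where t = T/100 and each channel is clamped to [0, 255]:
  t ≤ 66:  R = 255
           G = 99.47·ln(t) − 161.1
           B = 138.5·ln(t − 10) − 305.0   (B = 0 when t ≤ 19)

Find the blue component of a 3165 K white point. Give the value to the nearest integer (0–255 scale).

t = 3165/100 = 31.65; the t ≤ 66 branch applies.
B = 138.5·ln(31.65 − 10) − 305.0 = 138.5·ln 21.65 − 305.0 = 138.5·3.0750 − 305.0 = 120.888.
Rounded: 121.

121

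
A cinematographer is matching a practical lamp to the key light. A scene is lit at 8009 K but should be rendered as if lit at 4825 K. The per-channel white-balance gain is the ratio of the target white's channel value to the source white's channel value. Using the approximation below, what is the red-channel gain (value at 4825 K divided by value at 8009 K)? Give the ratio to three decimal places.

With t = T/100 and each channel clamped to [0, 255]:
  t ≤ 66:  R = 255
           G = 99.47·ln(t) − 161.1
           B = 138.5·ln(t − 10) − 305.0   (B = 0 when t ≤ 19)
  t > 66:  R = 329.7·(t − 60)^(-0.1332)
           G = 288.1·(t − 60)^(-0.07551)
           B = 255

At 8009 K (t = 80.09):
  R = 329.7·(80.09 − 60)^(-0.1332) = 329.7·20.09^(-0.1332) = 329.7·0.67057 = 221.086.
At 4825 K (t = 48.25):
  R = 255 by definition for t ≤ 66.
Gain = 255.000 / 221.086 = 1.1534 → 1.153.

1.153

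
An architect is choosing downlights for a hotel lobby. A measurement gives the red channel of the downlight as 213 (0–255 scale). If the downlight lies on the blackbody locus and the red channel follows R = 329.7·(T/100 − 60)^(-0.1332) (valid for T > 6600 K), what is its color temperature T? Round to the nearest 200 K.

(t − 60)^(-0.1332) = 213/329.7 = 0.64604.
t − 60 = 0.64604^(1/-0.1332) = 0.64604^(-7.508) = 26.575, so t = 86.575.
T = 100·t = 8657 K → 8600 K to the nearest 200 K.

8600 K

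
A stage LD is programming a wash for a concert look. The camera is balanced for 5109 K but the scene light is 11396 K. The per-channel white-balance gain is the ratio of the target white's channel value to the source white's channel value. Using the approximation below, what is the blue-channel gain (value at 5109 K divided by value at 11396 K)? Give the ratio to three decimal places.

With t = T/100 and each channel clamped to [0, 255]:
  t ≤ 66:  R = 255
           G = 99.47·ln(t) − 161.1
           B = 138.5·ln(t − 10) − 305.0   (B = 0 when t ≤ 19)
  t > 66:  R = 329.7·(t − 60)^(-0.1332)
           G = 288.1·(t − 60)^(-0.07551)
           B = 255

At 11396 K (t = 113.96):
  B = 255 by definition for t > 66.
At 5109 K (t = 51.09):
  B = 138.5·ln(51.09 − 10) − 305.0 = 138.5·ln 41.09 − 305.0 = 138.5·3.7158 − 305.0 = 209.633.
Gain = 209.633 / 255.000 = 0.8221 → 0.822.

0.822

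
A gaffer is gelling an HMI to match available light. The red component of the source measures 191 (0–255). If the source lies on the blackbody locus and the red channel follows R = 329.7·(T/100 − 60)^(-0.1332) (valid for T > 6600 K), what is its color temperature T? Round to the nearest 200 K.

12000 K

(t − 60)^(-0.1332) = 191/329.7 = 0.57931.
t − 60 = 0.57931^(1/-0.1332) = 0.57931^(-7.508) = 60.245, so t = 120.245.
T = 100·t = 12025 K → 12000 K to the nearest 200 K.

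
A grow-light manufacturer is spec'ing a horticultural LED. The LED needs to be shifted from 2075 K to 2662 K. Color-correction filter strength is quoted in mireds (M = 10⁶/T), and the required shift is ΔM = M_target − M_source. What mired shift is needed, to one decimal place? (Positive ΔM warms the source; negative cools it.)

M_source = 10⁶/2075 = 481.928; M_target = 10⁶/2662 = 375.657.
ΔM = 375.657 − 481.928 = -106.270 → -106.3 mireds, a cooling shift.

-106.3 mireds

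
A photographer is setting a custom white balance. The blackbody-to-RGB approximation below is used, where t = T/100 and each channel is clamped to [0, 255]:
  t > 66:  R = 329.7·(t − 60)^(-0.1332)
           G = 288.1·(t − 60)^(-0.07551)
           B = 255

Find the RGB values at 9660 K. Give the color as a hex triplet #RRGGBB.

#CCDCFF

t = 9660/100 = 96.6; the t > 66 branch applies.
R = 329.7·(96.6 − 60)^(-0.1332) = 329.7·36.6^(-0.1332) = 329.7·0.61908 = 204.110.
G = 288.1·(96.6 − 60)^(-0.07551) = 288.1·36.6^(-0.07551) = 288.1·0.76198 = 219.525.
B = 255 by definition for t > 66.
Rounded: (204, 220, 255).
In hex: #CCDCFF.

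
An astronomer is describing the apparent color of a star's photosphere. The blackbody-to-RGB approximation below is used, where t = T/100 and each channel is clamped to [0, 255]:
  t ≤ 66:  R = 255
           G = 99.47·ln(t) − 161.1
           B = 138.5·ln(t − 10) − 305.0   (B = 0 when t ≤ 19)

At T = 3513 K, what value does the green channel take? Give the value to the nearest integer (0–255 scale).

193

t = 3513/100 = 35.13; the t ≤ 66 branch applies.
G = 99.47·ln 35.13 − 161.1 = 99.47·3.5591 − 161.1 = 192.919.
Rounded: 193.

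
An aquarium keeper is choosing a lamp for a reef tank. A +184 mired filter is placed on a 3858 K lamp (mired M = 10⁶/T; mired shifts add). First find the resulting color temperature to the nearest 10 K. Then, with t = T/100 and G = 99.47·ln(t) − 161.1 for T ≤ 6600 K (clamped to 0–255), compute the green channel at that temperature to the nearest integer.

M_in = 10⁶/3858 = 259.20; M_out = 259.20 + (+184) = 443.20.
T_out = 10⁶/443.20 = 2256.3 K → 2260 K; t = 22.6.
G = 99.47·ln 22.6 − 161.1 = 99.47·3.1179 − 161.1 = 149.042.
Rounded: 149.

149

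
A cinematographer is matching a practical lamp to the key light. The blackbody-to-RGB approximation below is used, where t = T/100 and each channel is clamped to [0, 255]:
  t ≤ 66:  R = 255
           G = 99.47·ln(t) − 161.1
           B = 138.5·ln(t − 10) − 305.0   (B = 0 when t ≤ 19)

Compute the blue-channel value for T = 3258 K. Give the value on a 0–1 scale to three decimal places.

0.497

t = 3258/100 = 32.58; the t ≤ 66 branch applies.
B = 138.5·ln(32.58 − 10) − 305.0 = 138.5·ln 22.58 − 305.0 = 138.5·3.1171 − 305.0 = 126.713.
On a 0–1 scale: 126.713/255 = 0.4969 → 0.497.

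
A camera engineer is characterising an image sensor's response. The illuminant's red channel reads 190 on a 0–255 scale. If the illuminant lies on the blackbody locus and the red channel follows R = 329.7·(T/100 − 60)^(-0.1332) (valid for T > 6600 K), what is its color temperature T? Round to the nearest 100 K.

(t − 60)^(-0.1332) = 190/329.7 = 0.57628.
t − 60 = 0.57628^(1/-0.1332) = 0.57628^(-7.508) = 62.667, so t = 122.667.
T = 100·t = 12267 K → 12300 K to the nearest 100 K.

12300 K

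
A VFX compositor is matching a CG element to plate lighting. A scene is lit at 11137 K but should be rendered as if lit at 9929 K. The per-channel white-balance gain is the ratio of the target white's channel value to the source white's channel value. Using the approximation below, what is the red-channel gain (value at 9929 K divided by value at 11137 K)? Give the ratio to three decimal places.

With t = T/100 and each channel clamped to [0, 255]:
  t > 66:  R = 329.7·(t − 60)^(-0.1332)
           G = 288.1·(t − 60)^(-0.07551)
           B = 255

At 11137 K (t = 111.37):
  R = 329.7·(111.37 − 60)^(-0.1332) = 329.7·51.37^(-0.1332) = 329.7·0.59174 = 195.098.
At 9929 K (t = 99.29):
  R = 329.7·(99.29 − 60)^(-0.1332) = 329.7·39.29^(-0.1332) = 329.7·0.61326 = 202.190.
Gain = 202.190 / 195.098 = 1.0364 → 1.036.

1.036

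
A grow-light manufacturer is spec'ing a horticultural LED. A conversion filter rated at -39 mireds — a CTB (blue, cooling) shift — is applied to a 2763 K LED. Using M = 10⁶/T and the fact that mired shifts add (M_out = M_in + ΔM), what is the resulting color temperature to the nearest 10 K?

3100 K

M_in = 10⁶/2763 = 361.93 mireds.
M_out = 361.93 + (-39) = 322.93 mireds.
T_out = 10⁶/322.93 = 3096.7 K → 3100 K.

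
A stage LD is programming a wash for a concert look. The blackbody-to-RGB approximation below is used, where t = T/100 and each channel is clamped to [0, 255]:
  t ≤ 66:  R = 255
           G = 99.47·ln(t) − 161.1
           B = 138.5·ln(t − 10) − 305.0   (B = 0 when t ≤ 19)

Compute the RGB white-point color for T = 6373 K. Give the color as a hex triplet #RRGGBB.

t = 6373/100 = 63.73; the t ≤ 66 branch applies.
R = 255 by definition for t ≤ 66.
G = 99.47·ln 63.73 − 161.1 = 99.47·4.1547 − 161.1 = 252.164.
B = 138.5·ln(63.73 − 10) − 305.0 = 138.5·ln 53.73 − 305.0 = 138.5·3.9840 − 305.0 = 246.780.
Rounded: (255, 252, 247).
In hex: #FFFCF7.

#FFFCF7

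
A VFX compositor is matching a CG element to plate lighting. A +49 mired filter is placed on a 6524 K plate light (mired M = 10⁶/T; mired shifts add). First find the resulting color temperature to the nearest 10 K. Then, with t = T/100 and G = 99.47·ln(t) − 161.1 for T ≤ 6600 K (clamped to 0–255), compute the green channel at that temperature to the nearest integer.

M_in = 10⁶/6524 = 153.28; M_out = 153.28 + (+49) = 202.28.
T_out = 10⁶/202.28 = 4943.6 K → 4940 K; t = 49.4.
G = 99.47·ln 49.4 − 161.1 = 99.47·3.9000 − 161.1 = 226.828.
Rounded: 227.

227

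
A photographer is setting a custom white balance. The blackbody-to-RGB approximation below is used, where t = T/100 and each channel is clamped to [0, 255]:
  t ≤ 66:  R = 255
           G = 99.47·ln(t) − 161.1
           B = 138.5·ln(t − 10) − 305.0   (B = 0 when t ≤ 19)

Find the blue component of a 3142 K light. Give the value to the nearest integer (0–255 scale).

119

t = 3142/100 = 31.42; the t ≤ 66 branch applies.
B = 138.5·ln(31.42 − 10) − 305.0 = 138.5·ln 21.42 − 305.0 = 138.5·3.0643 − 305.0 = 119.409.
Rounded: 119.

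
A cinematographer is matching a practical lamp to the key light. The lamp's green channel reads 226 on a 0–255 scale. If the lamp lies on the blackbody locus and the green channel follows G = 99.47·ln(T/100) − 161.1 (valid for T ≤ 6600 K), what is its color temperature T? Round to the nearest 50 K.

4900 K

ln t = (226 + 161.1) / 99.47 = 3.8916.
t = e^3.8916 = 48.990.
T = 100·t = 4899 K → 4900 K to the nearest 50 K.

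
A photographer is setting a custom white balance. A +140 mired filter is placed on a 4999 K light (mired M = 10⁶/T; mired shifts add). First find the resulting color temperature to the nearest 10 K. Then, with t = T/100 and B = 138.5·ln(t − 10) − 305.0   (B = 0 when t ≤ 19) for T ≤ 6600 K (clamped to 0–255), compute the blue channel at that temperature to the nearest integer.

M_in = 10⁶/4999 = 200.04; M_out = 200.04 + (+140) = 340.04.
T_out = 10⁶/340.04 = 2940.8 K → 2940 K; t = 29.4.
B = 138.5·ln(29.4 − 10) − 305.0 = 138.5·ln 19.4 − 305.0 = 138.5·2.9653 − 305.0 = 105.690.
Rounded: 106.

106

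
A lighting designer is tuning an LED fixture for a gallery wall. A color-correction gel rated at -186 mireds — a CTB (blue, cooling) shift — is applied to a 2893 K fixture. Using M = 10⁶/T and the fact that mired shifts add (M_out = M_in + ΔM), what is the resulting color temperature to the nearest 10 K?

6260 K

M_in = 10⁶/2893 = 345.66 mireds.
M_out = 345.66 + (-186) = 159.66 mireds.
T_out = 10⁶/159.66 = 6263.2 K → 6260 K.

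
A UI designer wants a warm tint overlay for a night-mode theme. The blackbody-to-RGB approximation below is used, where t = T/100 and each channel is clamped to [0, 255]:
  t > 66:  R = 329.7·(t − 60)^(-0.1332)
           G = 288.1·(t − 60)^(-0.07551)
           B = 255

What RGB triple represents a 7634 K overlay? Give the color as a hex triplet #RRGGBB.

#E3E9FF

t = 7634/100 = 76.34; the t > 66 branch applies.
R = 329.7·(76.34 − 60)^(-0.1332) = 329.7·16.34^(-0.1332) = 329.7·0.68928 = 227.255.
G = 288.1·(76.34 − 60)^(-0.07551) = 288.1·16.34^(-0.07551) = 288.1·0.80982 = 233.309.
B = 255 by definition for t > 66.
Rounded: (227, 233, 255).
In hex: #E3E9FF.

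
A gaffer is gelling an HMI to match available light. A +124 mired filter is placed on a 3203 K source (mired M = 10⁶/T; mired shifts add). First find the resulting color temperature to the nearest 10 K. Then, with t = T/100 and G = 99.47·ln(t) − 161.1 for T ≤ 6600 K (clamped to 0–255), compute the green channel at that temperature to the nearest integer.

150

M_in = 10⁶/3203 = 312.21; M_out = 312.21 + (+124) = 436.21.
T_out = 10⁶/436.21 = 2292.5 K → 2290 K; t = 22.9.
G = 99.47·ln 22.9 − 161.1 = 99.47·3.1311 − 161.1 = 150.354.
Rounded: 150.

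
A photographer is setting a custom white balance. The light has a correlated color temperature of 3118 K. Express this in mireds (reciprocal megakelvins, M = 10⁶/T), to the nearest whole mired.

321 mireds

M = 10⁶ / 3118 = 320.718 → 321 mireds.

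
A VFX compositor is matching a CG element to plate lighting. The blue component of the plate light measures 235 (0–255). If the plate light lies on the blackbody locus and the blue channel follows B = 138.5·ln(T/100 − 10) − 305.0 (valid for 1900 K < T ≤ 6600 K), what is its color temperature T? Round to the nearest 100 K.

5900 K

ln(t − 10) = (235 + 305.0) / 138.5 = 3.8989.
t − 10 = e^3.8989 = 49.349, so t = 59.349.
T = 100·t = 5935 K → 5900 K to the nearest 100 K.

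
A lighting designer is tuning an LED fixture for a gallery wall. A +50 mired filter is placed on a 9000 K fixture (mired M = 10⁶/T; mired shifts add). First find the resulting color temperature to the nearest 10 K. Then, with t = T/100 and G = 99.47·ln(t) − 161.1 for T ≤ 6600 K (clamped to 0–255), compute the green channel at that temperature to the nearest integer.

M_in = 10⁶/9000 = 111.11; M_out = 111.11 + (+50) = 161.11.
T_out = 10⁶/161.11 = 6206.9 K → 6210 K; t = 62.1.
G = 99.47·ln 62.1 − 161.1 = 99.47·4.1287 − 161.1 = 249.586.
Rounded: 250.

250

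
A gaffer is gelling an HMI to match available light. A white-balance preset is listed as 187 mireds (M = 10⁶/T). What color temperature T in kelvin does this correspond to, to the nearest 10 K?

T = 10⁶ / 187 = 5347.59 K → 5350 K.

5350 K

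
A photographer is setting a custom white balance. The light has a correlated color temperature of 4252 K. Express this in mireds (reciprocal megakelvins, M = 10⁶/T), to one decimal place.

235.2 mireds

M = 10⁶ / 4252 = 235.183 → 235.2 mireds.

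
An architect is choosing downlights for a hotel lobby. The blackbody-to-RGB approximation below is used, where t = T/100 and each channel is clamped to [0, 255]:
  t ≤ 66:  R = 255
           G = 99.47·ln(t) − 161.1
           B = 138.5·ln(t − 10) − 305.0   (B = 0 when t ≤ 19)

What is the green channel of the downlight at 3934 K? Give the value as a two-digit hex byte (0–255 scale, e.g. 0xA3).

0xCC

t = 3934/100 = 39.34; the t ≤ 66 branch applies.
G = 99.47·ln 39.34 − 161.1 = 99.47·3.6722 − 161.1 = 204.178.
Rounded: 204; in hex, 0xCC.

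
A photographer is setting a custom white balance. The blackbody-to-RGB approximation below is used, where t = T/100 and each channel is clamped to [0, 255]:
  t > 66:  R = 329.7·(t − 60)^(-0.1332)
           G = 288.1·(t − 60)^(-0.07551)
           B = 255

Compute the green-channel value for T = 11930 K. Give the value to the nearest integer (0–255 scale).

212

t = 11930/100 = 119.3; the t > 66 branch applies.
G = 288.1·(119.3 − 60)^(-0.07551) = 288.1·59.3^(-0.07551) = 288.1·0.73471 = 211.670.
Rounded: 212.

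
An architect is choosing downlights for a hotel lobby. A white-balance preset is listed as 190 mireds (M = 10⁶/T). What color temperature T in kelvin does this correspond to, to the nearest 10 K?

5260 K

T = 10⁶ / 190 = 5263.16 K → 5260 K.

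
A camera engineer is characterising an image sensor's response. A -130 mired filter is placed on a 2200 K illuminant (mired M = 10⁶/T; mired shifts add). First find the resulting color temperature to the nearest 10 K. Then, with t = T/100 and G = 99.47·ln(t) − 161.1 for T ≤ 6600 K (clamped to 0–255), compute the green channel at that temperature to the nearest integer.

180

M_in = 10⁶/2200 = 454.55; M_out = 454.55 + (-130) = 324.55.
T_out = 10⁶/324.55 = 3081.2 K → 3080 K; t = 30.8.
G = 99.47·ln 30.8 − 161.1 = 99.47·3.4275 − 161.1 = 179.835.
Rounded: 180.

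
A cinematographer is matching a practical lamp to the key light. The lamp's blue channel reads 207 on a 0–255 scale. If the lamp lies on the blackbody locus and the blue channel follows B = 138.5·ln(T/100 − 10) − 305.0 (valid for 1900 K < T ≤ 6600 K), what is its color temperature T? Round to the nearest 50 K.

ln(t − 10) = (207 + 305.0) / 138.5 = 3.6968.
t − 10 = e^3.6968 = 40.316, so t = 50.316.
T = 100·t = 5032 K → 5050 K to the nearest 50 K.

5050 K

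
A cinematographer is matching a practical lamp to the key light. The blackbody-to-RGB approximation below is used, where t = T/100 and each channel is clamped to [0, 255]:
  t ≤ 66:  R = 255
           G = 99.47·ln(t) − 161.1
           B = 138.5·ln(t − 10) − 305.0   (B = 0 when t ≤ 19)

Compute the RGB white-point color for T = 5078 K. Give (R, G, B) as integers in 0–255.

(255, 230, 209)

t = 5078/100 = 50.78; the t ≤ 66 branch applies.
R = 255 by definition for t ≤ 66.
G = 99.47·ln 50.78 − 161.1 = 99.47·3.9275 − 161.1 = 229.569.
B = 138.5·ln(50.78 − 10) − 305.0 = 138.5·ln 40.78 − 305.0 = 138.5·3.7082 − 305.0 = 208.585.
Rounded: (255, 230, 209).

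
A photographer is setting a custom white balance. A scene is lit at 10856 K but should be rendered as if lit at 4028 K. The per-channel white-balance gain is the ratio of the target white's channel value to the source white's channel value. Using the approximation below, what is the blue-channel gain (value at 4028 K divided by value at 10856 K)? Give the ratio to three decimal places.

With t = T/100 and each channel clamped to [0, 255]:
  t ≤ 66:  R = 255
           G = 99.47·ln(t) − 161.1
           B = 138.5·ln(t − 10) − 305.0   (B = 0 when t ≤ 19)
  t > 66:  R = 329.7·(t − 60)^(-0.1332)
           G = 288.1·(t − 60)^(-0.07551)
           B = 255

At 10856 K (t = 108.56):
  B = 255 by definition for t > 66.
At 4028 K (t = 40.28):
  B = 138.5·ln(40.28 − 10) − 305.0 = 138.5·ln 30.28 − 305.0 = 138.5·3.4105 − 305.0 = 167.353.
Gain = 167.353 / 255.000 = 0.6563 → 0.656.

0.656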